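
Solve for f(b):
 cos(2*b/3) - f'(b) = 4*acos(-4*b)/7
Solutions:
 f(b) = C1 - 4*b*acos(-4*b)/7 - sqrt(1 - 16*b^2)/7 + 3*sin(2*b/3)/2


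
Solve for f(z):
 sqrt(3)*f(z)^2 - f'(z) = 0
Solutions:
 f(z) = -1/(C1 + sqrt(3)*z)


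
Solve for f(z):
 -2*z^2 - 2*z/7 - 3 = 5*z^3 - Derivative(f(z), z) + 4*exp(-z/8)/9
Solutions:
 f(z) = C1 + 5*z^4/4 + 2*z^3/3 + z^2/7 + 3*z - 32*exp(-z/8)/9


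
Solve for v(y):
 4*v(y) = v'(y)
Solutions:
 v(y) = C1*exp(4*y)


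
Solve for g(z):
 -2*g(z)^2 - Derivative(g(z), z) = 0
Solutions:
 g(z) = 1/(C1 + 2*z)


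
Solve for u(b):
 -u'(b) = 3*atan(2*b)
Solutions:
 u(b) = C1 - 3*b*atan(2*b) + 3*log(4*b^2 + 1)/4


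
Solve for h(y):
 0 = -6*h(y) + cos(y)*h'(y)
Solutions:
 h(y) = C1*(sin(y)^3 + 3*sin(y)^2 + 3*sin(y) + 1)/(sin(y)^3 - 3*sin(y)^2 + 3*sin(y) - 1)


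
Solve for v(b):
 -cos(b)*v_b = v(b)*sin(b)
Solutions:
 v(b) = C1*cos(b)


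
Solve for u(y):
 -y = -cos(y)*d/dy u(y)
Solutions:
 u(y) = C1 + Integral(y/cos(y), y)


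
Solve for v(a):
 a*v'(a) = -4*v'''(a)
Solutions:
 v(a) = C1 + Integral(C2*airyai(-2^(1/3)*a/2) + C3*airybi(-2^(1/3)*a/2), a)


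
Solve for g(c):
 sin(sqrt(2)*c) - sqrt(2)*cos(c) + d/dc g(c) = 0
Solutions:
 g(c) = C1 + sqrt(2)*sin(c) + sqrt(2)*cos(sqrt(2)*c)/2


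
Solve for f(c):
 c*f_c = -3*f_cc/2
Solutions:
 f(c) = C1 + C2*erf(sqrt(3)*c/3)


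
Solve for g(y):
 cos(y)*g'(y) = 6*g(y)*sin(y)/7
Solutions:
 g(y) = C1/cos(y)^(6/7)


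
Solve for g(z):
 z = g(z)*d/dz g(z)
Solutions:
 g(z) = -sqrt(C1 + z^2)
 g(z) = sqrt(C1 + z^2)


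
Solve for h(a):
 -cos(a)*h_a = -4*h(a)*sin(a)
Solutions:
 h(a) = C1/cos(a)^4


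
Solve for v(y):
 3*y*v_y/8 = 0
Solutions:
 v(y) = C1


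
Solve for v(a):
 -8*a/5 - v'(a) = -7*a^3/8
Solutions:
 v(a) = C1 + 7*a^4/32 - 4*a^2/5


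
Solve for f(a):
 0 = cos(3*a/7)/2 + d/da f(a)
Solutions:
 f(a) = C1 - 7*sin(3*a/7)/6


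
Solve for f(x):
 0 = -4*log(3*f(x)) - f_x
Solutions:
 Integral(1/(log(_y) + log(3)), (_y, f(x)))/4 = C1 - x


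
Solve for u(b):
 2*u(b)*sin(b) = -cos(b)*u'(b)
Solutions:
 u(b) = C1*cos(b)^2


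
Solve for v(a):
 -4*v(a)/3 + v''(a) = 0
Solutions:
 v(a) = C1*exp(-2*sqrt(3)*a/3) + C2*exp(2*sqrt(3)*a/3)


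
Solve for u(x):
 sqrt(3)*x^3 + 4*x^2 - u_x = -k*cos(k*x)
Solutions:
 u(x) = C1 + sqrt(3)*x^4/4 + 4*x^3/3 + sin(k*x)


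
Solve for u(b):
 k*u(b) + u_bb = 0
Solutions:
 u(b) = C1*exp(-b*sqrt(-k)) + C2*exp(b*sqrt(-k))


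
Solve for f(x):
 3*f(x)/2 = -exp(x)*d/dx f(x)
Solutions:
 f(x) = C1*exp(3*exp(-x)/2)


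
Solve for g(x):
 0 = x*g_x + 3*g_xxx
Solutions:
 g(x) = C1 + Integral(C2*airyai(-3^(2/3)*x/3) + C3*airybi(-3^(2/3)*x/3), x)


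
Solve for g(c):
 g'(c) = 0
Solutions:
 g(c) = C1


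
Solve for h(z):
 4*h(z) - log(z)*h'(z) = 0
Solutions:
 h(z) = C1*exp(4*li(z))


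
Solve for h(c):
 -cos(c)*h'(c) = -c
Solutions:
 h(c) = C1 + Integral(c/cos(c), c)


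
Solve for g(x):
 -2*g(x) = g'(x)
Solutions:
 g(x) = C1*exp(-2*x)


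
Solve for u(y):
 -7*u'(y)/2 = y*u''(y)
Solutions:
 u(y) = C1 + C2/y^(5/2)


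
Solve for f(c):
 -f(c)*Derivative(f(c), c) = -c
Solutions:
 f(c) = -sqrt(C1 + c^2)
 f(c) = sqrt(C1 + c^2)


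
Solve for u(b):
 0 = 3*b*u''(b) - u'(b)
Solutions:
 u(b) = C1 + C2*b^(4/3)


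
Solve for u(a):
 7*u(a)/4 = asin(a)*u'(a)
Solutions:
 u(a) = C1*exp(7*Integral(1/asin(a), a)/4)


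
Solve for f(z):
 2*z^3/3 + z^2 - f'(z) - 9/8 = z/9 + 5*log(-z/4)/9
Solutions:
 f(z) = C1 + z^4/6 + z^3/3 - z^2/18 - 5*z*log(-z)/9 + z*(-41 + 80*log(2))/72


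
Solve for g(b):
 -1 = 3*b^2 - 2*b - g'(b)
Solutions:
 g(b) = C1 + b^3 - b^2 + b


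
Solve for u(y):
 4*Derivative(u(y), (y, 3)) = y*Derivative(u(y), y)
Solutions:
 u(y) = C1 + Integral(C2*airyai(2^(1/3)*y/2) + C3*airybi(2^(1/3)*y/2), y)


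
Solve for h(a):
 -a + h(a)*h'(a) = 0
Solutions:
 h(a) = -sqrt(C1 + a^2)
 h(a) = sqrt(C1 + a^2)


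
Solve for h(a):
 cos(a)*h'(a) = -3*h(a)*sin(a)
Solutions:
 h(a) = C1*cos(a)^3


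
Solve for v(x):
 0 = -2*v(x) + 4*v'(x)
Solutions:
 v(x) = C1*exp(x/2)


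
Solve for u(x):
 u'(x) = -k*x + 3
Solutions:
 u(x) = C1 - k*x^2/2 + 3*x


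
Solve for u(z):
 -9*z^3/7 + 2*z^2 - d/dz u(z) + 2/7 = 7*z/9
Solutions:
 u(z) = C1 - 9*z^4/28 + 2*z^3/3 - 7*z^2/18 + 2*z/7


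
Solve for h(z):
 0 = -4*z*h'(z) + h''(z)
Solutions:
 h(z) = C1 + C2*erfi(sqrt(2)*z)


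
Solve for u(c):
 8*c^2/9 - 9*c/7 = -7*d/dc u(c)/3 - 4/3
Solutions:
 u(c) = C1 - 8*c^3/63 + 27*c^2/98 - 4*c/7


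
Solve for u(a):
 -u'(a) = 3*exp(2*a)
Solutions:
 u(a) = C1 - 3*exp(2*a)/2


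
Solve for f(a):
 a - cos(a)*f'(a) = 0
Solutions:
 f(a) = C1 + Integral(a/cos(a), a)


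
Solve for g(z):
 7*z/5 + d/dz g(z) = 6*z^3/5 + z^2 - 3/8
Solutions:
 g(z) = C1 + 3*z^4/10 + z^3/3 - 7*z^2/10 - 3*z/8


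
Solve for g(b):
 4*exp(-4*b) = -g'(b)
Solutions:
 g(b) = C1 + exp(-4*b)


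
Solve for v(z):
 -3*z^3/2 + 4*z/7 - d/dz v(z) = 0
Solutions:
 v(z) = C1 - 3*z^4/8 + 2*z^2/7


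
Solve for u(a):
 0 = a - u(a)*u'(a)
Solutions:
 u(a) = -sqrt(C1 + a^2)
 u(a) = sqrt(C1 + a^2)


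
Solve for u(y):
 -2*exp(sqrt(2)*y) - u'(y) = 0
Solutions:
 u(y) = C1 - sqrt(2)*exp(sqrt(2)*y)


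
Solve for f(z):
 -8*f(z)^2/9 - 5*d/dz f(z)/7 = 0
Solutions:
 f(z) = 45/(C1 + 56*z)


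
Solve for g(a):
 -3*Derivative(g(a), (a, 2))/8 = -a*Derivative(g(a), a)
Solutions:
 g(a) = C1 + C2*erfi(2*sqrt(3)*a/3)


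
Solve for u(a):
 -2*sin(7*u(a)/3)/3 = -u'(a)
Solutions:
 -2*a/3 + 3*log(cos(7*u(a)/3) - 1)/14 - 3*log(cos(7*u(a)/3) + 1)/14 = C1


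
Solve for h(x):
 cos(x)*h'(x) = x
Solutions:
 h(x) = C1 + Integral(x/cos(x), x)


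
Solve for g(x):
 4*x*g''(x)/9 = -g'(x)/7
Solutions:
 g(x) = C1 + C2*x^(19/28)


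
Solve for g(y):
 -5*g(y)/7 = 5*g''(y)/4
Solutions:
 g(y) = C1*sin(2*sqrt(7)*y/7) + C2*cos(2*sqrt(7)*y/7)


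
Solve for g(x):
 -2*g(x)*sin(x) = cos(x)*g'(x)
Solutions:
 g(x) = C1*cos(x)^2


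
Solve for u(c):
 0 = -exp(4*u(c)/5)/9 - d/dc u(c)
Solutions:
 u(c) = 5*log(-(1/(C1 + 4*c))^(1/4)) + 5*log(5)/4 + 5*log(3)/2
 u(c) = 5*log(1/(C1 + 4*c))/4 + 5*log(5)/4 + 5*log(3)/2
 u(c) = 5*log(-I*(1/(C1 + 4*c))^(1/4)) + 5*log(5)/4 + 5*log(3)/2
 u(c) = 5*log(I*(1/(C1 + 4*c))^(1/4)) + 5*log(5)/4 + 5*log(3)/2


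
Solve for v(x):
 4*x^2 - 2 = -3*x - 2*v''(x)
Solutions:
 v(x) = C1 + C2*x - x^4/6 - x^3/4 + x^2/2


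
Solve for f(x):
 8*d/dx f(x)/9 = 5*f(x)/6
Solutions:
 f(x) = C1*exp(15*x/16)


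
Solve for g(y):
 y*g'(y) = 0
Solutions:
 g(y) = C1


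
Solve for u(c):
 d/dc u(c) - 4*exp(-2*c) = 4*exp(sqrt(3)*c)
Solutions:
 u(c) = C1 + 4*sqrt(3)*exp(sqrt(3)*c)/3 - 2*exp(-2*c)


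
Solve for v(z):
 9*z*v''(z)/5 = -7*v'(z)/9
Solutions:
 v(z) = C1 + C2*z^(46/81)


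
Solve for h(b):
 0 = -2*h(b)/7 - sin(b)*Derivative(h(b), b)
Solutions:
 h(b) = C1*(cos(b) + 1)^(1/7)/(cos(b) - 1)^(1/7)


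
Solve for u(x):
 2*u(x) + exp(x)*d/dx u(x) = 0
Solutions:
 u(x) = C1*exp(2*exp(-x))


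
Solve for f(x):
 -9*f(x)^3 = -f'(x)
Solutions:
 f(x) = -sqrt(2)*sqrt(-1/(C1 + 9*x))/2
 f(x) = sqrt(2)*sqrt(-1/(C1 + 9*x))/2


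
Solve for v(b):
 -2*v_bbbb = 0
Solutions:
 v(b) = C1 + C2*b + C3*b^2 + C4*b^3


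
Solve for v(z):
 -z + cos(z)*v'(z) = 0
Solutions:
 v(z) = C1 + Integral(z/cos(z), z)


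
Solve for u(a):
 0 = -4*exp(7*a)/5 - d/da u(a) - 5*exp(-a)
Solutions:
 u(a) = C1 - 4*exp(7*a)/35 + 5*exp(-a)


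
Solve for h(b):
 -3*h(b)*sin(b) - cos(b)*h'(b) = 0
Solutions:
 h(b) = C1*cos(b)^3


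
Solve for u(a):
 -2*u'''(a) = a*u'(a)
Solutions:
 u(a) = C1 + Integral(C2*airyai(-2^(2/3)*a/2) + C3*airybi(-2^(2/3)*a/2), a)


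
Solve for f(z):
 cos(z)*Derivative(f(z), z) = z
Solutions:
 f(z) = C1 + Integral(z/cos(z), z)


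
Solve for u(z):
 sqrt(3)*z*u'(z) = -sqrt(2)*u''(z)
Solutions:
 u(z) = C1 + C2*erf(6^(1/4)*z/2)


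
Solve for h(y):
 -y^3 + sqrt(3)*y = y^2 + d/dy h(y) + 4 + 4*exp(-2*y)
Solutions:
 h(y) = C1 - y^4/4 - y^3/3 + sqrt(3)*y^2/2 - 4*y + 2*exp(-2*y)


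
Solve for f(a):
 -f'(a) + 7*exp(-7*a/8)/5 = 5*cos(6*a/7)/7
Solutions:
 f(a) = C1 - 5*sin(6*a/7)/6 - 8*exp(-7*a/8)/5


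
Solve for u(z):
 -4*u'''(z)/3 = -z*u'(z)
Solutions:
 u(z) = C1 + Integral(C2*airyai(6^(1/3)*z/2) + C3*airybi(6^(1/3)*z/2), z)


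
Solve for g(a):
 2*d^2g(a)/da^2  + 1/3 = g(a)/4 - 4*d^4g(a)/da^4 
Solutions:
 g(a) = C1*exp(-a*sqrt(-1 + sqrt(2))/2) + C2*exp(a*sqrt(-1 + sqrt(2))/2) + C3*sin(a*sqrt(1 + sqrt(2))/2) + C4*cos(a*sqrt(1 + sqrt(2))/2) + 4/3


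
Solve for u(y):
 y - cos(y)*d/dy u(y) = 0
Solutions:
 u(y) = C1 + Integral(y/cos(y), y)


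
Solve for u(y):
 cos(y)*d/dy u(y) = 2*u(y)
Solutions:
 u(y) = C1*(sin(y) + 1)/(sin(y) - 1)


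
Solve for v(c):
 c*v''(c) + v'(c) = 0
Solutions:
 v(c) = C1 + C2*log(c)


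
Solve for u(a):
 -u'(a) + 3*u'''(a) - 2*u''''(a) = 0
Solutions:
 u(a) = C1 + C4*exp(-a/2) + (C2 + C3*a)*exp(a)


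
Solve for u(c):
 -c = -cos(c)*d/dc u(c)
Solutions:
 u(c) = C1 + Integral(c/cos(c), c)


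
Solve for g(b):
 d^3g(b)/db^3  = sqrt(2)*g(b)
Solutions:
 g(b) = C3*exp(2^(1/6)*b) + (C1*sin(2^(1/6)*sqrt(3)*b/2) + C2*cos(2^(1/6)*sqrt(3)*b/2))*exp(-2^(1/6)*b/2)


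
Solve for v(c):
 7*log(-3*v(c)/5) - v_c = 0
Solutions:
 -Integral(1/(log(-_y) - log(5) + log(3)), (_y, v(c)))/7 = C1 - c


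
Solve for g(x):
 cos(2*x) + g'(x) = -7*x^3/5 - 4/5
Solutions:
 g(x) = C1 - 7*x^4/20 - 4*x/5 - sin(x)*cos(x)


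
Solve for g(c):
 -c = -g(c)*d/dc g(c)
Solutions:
 g(c) = -sqrt(C1 + c^2)
 g(c) = sqrt(C1 + c^2)


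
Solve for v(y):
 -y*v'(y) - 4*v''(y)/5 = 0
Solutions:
 v(y) = C1 + C2*erf(sqrt(10)*y/4)


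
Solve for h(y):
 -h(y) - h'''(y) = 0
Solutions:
 h(y) = C3*exp(-y) + (C1*sin(sqrt(3)*y/2) + C2*cos(sqrt(3)*y/2))*exp(y/2)


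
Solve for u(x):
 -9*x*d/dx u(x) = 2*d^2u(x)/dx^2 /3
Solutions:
 u(x) = C1 + C2*erf(3*sqrt(3)*x/2)


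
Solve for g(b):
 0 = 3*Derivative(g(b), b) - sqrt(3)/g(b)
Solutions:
 g(b) = -sqrt(C1 + 6*sqrt(3)*b)/3
 g(b) = sqrt(C1 + 6*sqrt(3)*b)/3


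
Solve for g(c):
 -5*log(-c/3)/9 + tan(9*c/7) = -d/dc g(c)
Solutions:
 g(c) = C1 + 5*c*log(-c)/9 - 5*c*log(3)/9 - 5*c/9 + 7*log(cos(9*c/7))/9


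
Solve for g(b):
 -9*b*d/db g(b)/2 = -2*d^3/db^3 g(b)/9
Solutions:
 g(b) = C1 + Integral(C2*airyai(3*6^(1/3)*b/2) + C3*airybi(3*6^(1/3)*b/2), b)


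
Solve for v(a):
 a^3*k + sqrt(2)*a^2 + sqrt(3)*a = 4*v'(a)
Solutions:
 v(a) = C1 + a^4*k/16 + sqrt(2)*a^3/12 + sqrt(3)*a^2/8


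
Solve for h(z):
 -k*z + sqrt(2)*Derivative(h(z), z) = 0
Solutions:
 h(z) = C1 + sqrt(2)*k*z^2/4


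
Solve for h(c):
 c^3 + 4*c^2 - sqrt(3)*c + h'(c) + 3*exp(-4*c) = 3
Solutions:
 h(c) = C1 - c^4/4 - 4*c^3/3 + sqrt(3)*c^2/2 + 3*c + 3*exp(-4*c)/4


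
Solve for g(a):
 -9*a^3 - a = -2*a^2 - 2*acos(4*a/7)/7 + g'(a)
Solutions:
 g(a) = C1 - 9*a^4/4 + 2*a^3/3 - a^2/2 + 2*a*acos(4*a/7)/7 - sqrt(49 - 16*a^2)/14


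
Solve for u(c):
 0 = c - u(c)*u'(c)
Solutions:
 u(c) = -sqrt(C1 + c^2)
 u(c) = sqrt(C1 + c^2)


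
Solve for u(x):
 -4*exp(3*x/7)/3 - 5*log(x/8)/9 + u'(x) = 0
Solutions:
 u(x) = C1 + 5*x*log(x)/9 + 5*x*(-3*log(2) - 1)/9 + 28*exp(3*x/7)/9


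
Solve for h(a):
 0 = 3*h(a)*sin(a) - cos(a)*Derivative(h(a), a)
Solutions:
 h(a) = C1/cos(a)^3


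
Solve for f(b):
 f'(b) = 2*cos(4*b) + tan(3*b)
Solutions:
 f(b) = C1 - log(cos(3*b))/3 + sin(4*b)/2


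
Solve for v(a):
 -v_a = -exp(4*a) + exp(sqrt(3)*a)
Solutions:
 v(a) = C1 + exp(4*a)/4 - sqrt(3)*exp(sqrt(3)*a)/3


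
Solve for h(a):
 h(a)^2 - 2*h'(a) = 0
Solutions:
 h(a) = -2/(C1 + a)


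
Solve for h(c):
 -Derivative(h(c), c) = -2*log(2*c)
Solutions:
 h(c) = C1 + 2*c*log(c) - 2*c + c*log(4)


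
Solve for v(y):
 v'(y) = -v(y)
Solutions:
 v(y) = C1*exp(-y)


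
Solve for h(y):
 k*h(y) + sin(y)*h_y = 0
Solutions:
 h(y) = C1*exp(k*(-log(cos(y) - 1) + log(cos(y) + 1))/2)


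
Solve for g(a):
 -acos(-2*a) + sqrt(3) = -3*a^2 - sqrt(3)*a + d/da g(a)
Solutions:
 g(a) = C1 + a^3 + sqrt(3)*a^2/2 - a*acos(-2*a) + sqrt(3)*a - sqrt(1 - 4*a^2)/2


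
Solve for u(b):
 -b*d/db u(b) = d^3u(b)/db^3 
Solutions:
 u(b) = C1 + Integral(C2*airyai(-b) + C3*airybi(-b), b)


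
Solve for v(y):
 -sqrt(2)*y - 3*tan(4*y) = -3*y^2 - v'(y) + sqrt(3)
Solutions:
 v(y) = C1 - y^3 + sqrt(2)*y^2/2 + sqrt(3)*y - 3*log(cos(4*y))/4


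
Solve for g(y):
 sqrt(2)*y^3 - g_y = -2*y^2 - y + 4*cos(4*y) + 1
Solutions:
 g(y) = C1 + sqrt(2)*y^4/4 + 2*y^3/3 + y^2/2 - y - sin(4*y)


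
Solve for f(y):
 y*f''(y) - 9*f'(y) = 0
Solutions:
 f(y) = C1 + C2*y^10


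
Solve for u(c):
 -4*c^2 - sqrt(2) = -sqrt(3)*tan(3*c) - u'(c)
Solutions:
 u(c) = C1 + 4*c^3/3 + sqrt(2)*c + sqrt(3)*log(cos(3*c))/3


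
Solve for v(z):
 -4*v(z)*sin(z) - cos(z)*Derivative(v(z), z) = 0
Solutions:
 v(z) = C1*cos(z)^4


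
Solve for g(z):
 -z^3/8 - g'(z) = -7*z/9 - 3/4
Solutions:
 g(z) = C1 - z^4/32 + 7*z^2/18 + 3*z/4


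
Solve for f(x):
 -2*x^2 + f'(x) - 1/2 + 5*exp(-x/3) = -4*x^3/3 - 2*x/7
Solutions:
 f(x) = C1 - x^4/3 + 2*x^3/3 - x^2/7 + x/2 + 15*exp(-x/3)


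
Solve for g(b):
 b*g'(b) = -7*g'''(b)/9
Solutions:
 g(b) = C1 + Integral(C2*airyai(-21^(2/3)*b/7) + C3*airybi(-21^(2/3)*b/7), b)


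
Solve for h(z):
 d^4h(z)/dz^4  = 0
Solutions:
 h(z) = C1 + C2*z + C3*z^2 + C4*z^3


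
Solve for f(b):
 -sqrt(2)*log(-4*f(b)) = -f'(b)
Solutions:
 -sqrt(2)*Integral(1/(log(-_y) + 2*log(2)), (_y, f(b)))/2 = C1 - b


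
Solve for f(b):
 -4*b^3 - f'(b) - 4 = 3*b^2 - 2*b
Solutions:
 f(b) = C1 - b^4 - b^3 + b^2 - 4*b


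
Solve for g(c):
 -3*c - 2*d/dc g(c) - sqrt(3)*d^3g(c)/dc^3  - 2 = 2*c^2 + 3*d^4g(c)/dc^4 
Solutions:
 g(c) = C1 + C2*exp(c*(-2*sqrt(3) + (sqrt(3)/9 + 9 + sqrt(-3 + (sqrt(3) + 81)^2)/9)^(-1/3) + 3*(sqrt(3)/9 + 9 + sqrt(-3 + (sqrt(3) + 81)^2)/9)^(1/3))/18)*sin(sqrt(3)*c*(-3*(sqrt(3)/9 + 9 + sqrt(-4/27 + (2*sqrt(3)/9 + 18)^2)/2)^(1/3) + (sqrt(3)/9 + 9 + sqrt(-4/27 + (2*sqrt(3)/9 + 18)^2)/2)^(-1/3))/18) + C3*exp(c*(-2*sqrt(3) + (sqrt(3)/9 + 9 + sqrt(-3 + (sqrt(3) + 81)^2)/9)^(-1/3) + 3*(sqrt(3)/9 + 9 + sqrt(-3 + (sqrt(3) + 81)^2)/9)^(1/3))/18)*cos(sqrt(3)*c*(-3*(sqrt(3)/9 + 9 + sqrt(-4/27 + (2*sqrt(3)/9 + 18)^2)/2)^(1/3) + (sqrt(3)/9 + 9 + sqrt(-4/27 + (2*sqrt(3)/9 + 18)^2)/2)^(-1/3))/18) + C4*exp(-c*((sqrt(3)/9 + 9 + sqrt(-3 + (sqrt(3) + 81)^2)/9)^(-1/3) + sqrt(3) + 3*(sqrt(3)/9 + 9 + sqrt(-3 + (sqrt(3) + 81)^2)/9)^(1/3))/9) - c^3/3 - 3*c^2/4 - c + sqrt(3)*c


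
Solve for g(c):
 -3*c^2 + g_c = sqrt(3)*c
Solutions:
 g(c) = C1 + c^3 + sqrt(3)*c^2/2


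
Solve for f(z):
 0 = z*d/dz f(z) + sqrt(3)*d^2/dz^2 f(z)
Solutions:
 f(z) = C1 + C2*erf(sqrt(2)*3^(3/4)*z/6)


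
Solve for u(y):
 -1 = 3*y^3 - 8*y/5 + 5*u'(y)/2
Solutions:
 u(y) = C1 - 3*y^4/10 + 8*y^2/25 - 2*y/5


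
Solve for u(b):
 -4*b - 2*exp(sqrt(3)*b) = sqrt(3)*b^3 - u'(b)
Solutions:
 u(b) = C1 + sqrt(3)*b^4/4 + 2*b^2 + 2*sqrt(3)*exp(sqrt(3)*b)/3


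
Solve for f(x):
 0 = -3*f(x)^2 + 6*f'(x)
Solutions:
 f(x) = -2/(C1 + x)


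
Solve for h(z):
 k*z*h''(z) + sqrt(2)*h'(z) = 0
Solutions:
 h(z) = C1 + z^(((re(k) - sqrt(2))*re(k) + im(k)^2)/(re(k)^2 + im(k)^2))*(C2*sin(sqrt(2)*log(z)*Abs(im(k))/(re(k)^2 + im(k)^2)) + C3*cos(sqrt(2)*log(z)*im(k)/(re(k)^2 + im(k)^2)))


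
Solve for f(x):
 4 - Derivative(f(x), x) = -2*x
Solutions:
 f(x) = C1 + x^2 + 4*x


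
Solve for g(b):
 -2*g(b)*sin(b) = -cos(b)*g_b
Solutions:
 g(b) = C1/cos(b)^2


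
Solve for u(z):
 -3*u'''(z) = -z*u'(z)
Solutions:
 u(z) = C1 + Integral(C2*airyai(3^(2/3)*z/3) + C3*airybi(3^(2/3)*z/3), z)


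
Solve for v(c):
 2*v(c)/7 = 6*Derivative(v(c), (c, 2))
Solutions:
 v(c) = C1*exp(-sqrt(21)*c/21) + C2*exp(sqrt(21)*c/21)


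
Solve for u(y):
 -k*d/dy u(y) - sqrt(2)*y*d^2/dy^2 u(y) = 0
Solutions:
 u(y) = C1 + y^(-sqrt(2)*re(k)/2 + 1)*(C2*sin(sqrt(2)*log(y)*Abs(im(k))/2) + C3*cos(sqrt(2)*log(y)*im(k)/2))


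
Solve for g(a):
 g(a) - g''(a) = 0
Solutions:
 g(a) = C1*exp(-a) + C2*exp(a)


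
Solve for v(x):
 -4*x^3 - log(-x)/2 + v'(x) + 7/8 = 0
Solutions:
 v(x) = C1 + x^4 + x*log(-x)/2 - 11*x/8


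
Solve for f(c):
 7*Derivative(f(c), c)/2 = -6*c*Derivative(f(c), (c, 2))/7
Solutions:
 f(c) = C1 + C2/c^(37/12)


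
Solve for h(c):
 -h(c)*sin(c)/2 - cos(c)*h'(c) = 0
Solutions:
 h(c) = C1*sqrt(cos(c))


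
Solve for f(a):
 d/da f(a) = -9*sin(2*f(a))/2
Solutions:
 f(a) = pi - acos((-C1 - exp(18*a))/(C1 - exp(18*a)))/2
 f(a) = acos((-C1 - exp(18*a))/(C1 - exp(18*a)))/2


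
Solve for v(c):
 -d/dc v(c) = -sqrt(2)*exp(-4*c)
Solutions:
 v(c) = C1 - sqrt(2)*exp(-4*c)/4


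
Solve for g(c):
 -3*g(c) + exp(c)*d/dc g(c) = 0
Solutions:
 g(c) = C1*exp(-3*exp(-c))


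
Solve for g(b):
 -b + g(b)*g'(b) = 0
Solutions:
 g(b) = -sqrt(C1 + b^2)
 g(b) = sqrt(C1 + b^2)


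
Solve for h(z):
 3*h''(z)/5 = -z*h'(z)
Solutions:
 h(z) = C1 + C2*erf(sqrt(30)*z/6)


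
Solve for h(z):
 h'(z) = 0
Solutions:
 h(z) = C1


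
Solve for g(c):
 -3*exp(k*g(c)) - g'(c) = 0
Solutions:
 g(c) = Piecewise((log(1/(C1*k + 3*c*k))/k, Ne(k, 0)), (nan, True))
 g(c) = Piecewise((C1 - 3*c, Eq(k, 0)), (nan, True))


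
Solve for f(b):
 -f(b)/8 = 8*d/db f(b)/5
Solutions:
 f(b) = C1*exp(-5*b/64)


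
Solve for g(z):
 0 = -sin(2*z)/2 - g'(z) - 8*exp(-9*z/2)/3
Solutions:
 g(z) = C1 + cos(2*z)/4 + 16*exp(-9*z/2)/27


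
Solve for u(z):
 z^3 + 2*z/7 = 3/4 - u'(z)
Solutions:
 u(z) = C1 - z^4/4 - z^2/7 + 3*z/4


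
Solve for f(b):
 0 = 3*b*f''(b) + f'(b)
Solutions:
 f(b) = C1 + C2*b^(2/3)


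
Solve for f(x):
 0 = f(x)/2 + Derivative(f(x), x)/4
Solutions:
 f(x) = C1*exp(-2*x)


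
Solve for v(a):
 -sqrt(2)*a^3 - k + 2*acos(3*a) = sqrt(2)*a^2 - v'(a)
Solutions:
 v(a) = C1 + sqrt(2)*a^4/4 + sqrt(2)*a^3/3 + a*k - 2*a*acos(3*a) + 2*sqrt(1 - 9*a^2)/3


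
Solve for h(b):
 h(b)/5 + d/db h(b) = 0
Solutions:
 h(b) = C1*exp(-b/5)


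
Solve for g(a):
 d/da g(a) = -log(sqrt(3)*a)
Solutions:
 g(a) = C1 - a*log(a) - a*log(3)/2 + a


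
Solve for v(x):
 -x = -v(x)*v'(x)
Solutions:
 v(x) = -sqrt(C1 + x^2)
 v(x) = sqrt(C1 + x^2)


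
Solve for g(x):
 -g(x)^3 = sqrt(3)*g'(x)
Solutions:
 g(x) = -sqrt(6)*sqrt(-1/(C1 - sqrt(3)*x))/2
 g(x) = sqrt(6)*sqrt(-1/(C1 - sqrt(3)*x))/2


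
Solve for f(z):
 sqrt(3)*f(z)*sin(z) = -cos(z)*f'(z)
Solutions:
 f(z) = C1*cos(z)^(sqrt(3))


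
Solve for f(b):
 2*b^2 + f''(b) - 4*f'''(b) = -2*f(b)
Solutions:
 f(b) = C1*exp(b*(-(12*sqrt(1302) + 433)^(1/3) - 1/(12*sqrt(1302) + 433)^(1/3) + 2)/24)*sin(sqrt(3)*b*(-(12*sqrt(1302) + 433)^(1/3) + (12*sqrt(1302) + 433)^(-1/3))/24) + C2*exp(b*(-(12*sqrt(1302) + 433)^(1/3) - 1/(12*sqrt(1302) + 433)^(1/3) + 2)/24)*cos(sqrt(3)*b*(-(12*sqrt(1302) + 433)^(1/3) + (12*sqrt(1302) + 433)^(-1/3))/24) + C3*exp(b*((12*sqrt(1302) + 433)^(-1/3) + 1 + (12*sqrt(1302) + 433)^(1/3))/12) - b^2 + 1


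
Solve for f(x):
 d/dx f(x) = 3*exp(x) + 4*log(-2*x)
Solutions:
 f(x) = C1 + 4*x*log(-x) + 4*x*(-1 + log(2)) + 3*exp(x)


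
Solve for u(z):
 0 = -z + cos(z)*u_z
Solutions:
 u(z) = C1 + Integral(z/cos(z), z)


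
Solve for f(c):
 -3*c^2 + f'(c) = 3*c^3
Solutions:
 f(c) = C1 + 3*c^4/4 + c^3


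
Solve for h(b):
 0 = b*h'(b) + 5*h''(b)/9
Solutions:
 h(b) = C1 + C2*erf(3*sqrt(10)*b/10)


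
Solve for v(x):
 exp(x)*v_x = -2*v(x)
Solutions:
 v(x) = C1*exp(2*exp(-x))


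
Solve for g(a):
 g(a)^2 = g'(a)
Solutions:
 g(a) = -1/(C1 + a)


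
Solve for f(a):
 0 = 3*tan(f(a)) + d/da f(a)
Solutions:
 f(a) = pi - asin(C1*exp(-3*a))
 f(a) = asin(C1*exp(-3*a))


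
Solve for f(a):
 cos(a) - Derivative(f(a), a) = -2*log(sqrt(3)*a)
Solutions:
 f(a) = C1 + 2*a*log(a) - 2*a + a*log(3) + sin(a)


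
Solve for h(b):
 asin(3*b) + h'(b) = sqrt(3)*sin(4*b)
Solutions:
 h(b) = C1 - b*asin(3*b) - sqrt(1 - 9*b^2)/3 - sqrt(3)*cos(4*b)/4


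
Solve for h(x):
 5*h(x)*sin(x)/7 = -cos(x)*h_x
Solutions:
 h(x) = C1*cos(x)^(5/7)


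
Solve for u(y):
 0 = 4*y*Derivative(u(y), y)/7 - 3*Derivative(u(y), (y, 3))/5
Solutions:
 u(y) = C1 + Integral(C2*airyai(20^(1/3)*21^(2/3)*y/21) + C3*airybi(20^(1/3)*21^(2/3)*y/21), y)


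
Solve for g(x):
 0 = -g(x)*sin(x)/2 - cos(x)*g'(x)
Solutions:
 g(x) = C1*sqrt(cos(x))


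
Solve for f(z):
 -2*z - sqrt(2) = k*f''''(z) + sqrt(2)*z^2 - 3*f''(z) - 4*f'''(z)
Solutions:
 f(z) = C1 + C2*z + C3*exp(z*(2 - sqrt(3*k + 4))/k) + C4*exp(z*(sqrt(3*k + 4) + 2)/k) + sqrt(2)*z^4/36 + z^3*(3 - 4*sqrt(2))/27 + z^2*(6*sqrt(2)*k - 24 + 41*sqrt(2))/54


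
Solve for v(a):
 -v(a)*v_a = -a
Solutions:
 v(a) = -sqrt(C1 + a^2)
 v(a) = sqrt(C1 + a^2)


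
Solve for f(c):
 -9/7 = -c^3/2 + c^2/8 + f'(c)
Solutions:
 f(c) = C1 + c^4/8 - c^3/24 - 9*c/7


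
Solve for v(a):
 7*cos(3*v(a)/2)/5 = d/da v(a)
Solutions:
 -7*a/5 - log(sin(3*v(a)/2) - 1)/3 + log(sin(3*v(a)/2) + 1)/3 = C1


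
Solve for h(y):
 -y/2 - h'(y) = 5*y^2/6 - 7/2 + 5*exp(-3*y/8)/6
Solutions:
 h(y) = C1 - 5*y^3/18 - y^2/4 + 7*y/2 + 20*exp(-3*y/8)/9


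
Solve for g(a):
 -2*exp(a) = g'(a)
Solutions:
 g(a) = C1 - 2*exp(a)


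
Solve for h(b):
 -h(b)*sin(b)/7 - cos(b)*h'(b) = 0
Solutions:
 h(b) = C1*cos(b)^(1/7)


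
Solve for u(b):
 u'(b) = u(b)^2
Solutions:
 u(b) = -1/(C1 + b)


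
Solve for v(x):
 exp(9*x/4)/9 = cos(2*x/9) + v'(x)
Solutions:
 v(x) = C1 + 4*exp(9*x/4)/81 - 9*sin(2*x/9)/2


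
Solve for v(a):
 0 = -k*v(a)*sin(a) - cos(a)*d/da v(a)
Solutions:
 v(a) = C1*exp(k*log(cos(a)))


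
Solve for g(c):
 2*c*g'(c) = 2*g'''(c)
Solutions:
 g(c) = C1 + Integral(C2*airyai(c) + C3*airybi(c), c)


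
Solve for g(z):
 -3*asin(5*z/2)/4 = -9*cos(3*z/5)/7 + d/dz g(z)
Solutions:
 g(z) = C1 - 3*z*asin(5*z/2)/4 - 3*sqrt(4 - 25*z^2)/20 + 15*sin(3*z/5)/7


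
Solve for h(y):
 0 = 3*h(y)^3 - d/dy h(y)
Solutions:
 h(y) = -sqrt(2)*sqrt(-1/(C1 + 3*y))/2
 h(y) = sqrt(2)*sqrt(-1/(C1 + 3*y))/2


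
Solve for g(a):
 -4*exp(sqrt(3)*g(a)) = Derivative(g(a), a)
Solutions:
 g(a) = sqrt(3)*(2*log(1/(C1 + 4*a)) - log(3))/6


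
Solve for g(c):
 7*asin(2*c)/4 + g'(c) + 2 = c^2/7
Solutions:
 g(c) = C1 + c^3/21 - 7*c*asin(2*c)/4 - 2*c - 7*sqrt(1 - 4*c^2)/8


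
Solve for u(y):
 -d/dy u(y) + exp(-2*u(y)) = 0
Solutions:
 u(y) = log(-sqrt(C1 + 2*y))
 u(y) = log(C1 + 2*y)/2


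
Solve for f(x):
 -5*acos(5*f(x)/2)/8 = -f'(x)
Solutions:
 Integral(1/acos(5*_y/2), (_y, f(x))) = C1 + 5*x/8


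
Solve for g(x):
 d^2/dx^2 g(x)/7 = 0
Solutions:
 g(x) = C1 + C2*x


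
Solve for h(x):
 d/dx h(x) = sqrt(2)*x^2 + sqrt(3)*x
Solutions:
 h(x) = C1 + sqrt(2)*x^3/3 + sqrt(3)*x^2/2


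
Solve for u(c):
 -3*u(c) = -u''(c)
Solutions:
 u(c) = C1*exp(-sqrt(3)*c) + C2*exp(sqrt(3)*c)


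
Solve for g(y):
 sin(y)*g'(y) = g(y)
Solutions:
 g(y) = C1*sqrt(cos(y) - 1)/sqrt(cos(y) + 1)


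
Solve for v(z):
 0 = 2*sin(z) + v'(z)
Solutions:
 v(z) = C1 + 2*cos(z)


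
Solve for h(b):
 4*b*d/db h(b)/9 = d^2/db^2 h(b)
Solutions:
 h(b) = C1 + C2*erfi(sqrt(2)*b/3)


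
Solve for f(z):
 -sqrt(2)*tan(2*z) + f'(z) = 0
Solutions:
 f(z) = C1 - sqrt(2)*log(cos(2*z))/2


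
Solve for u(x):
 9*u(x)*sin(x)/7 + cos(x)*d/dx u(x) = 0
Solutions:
 u(x) = C1*cos(x)^(9/7)


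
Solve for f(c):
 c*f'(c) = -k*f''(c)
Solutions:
 f(c) = C1 + C2*sqrt(k)*erf(sqrt(2)*c*sqrt(1/k)/2)


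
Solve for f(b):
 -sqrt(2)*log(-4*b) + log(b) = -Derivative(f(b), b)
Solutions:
 f(b) = C1 - b*(1 - sqrt(2))*log(b) + b*(-sqrt(2) + 1 + 2*sqrt(2)*log(2) + sqrt(2)*I*pi)


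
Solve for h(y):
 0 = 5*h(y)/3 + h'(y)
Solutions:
 h(y) = C1*exp(-5*y/3)


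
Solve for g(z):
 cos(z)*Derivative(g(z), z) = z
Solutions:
 g(z) = C1 + Integral(z/cos(z), z)


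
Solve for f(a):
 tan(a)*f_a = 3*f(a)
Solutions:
 f(a) = C1*sin(a)^3


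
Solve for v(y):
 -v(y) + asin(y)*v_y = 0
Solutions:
 v(y) = C1*exp(Integral(1/asin(y), y))


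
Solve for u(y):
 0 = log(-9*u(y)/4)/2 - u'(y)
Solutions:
 -2*Integral(1/(log(-_y) - 2*log(2) + 2*log(3)), (_y, u(y))) = C1 - y


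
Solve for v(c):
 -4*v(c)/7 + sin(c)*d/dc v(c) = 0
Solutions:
 v(c) = C1*(cos(c) - 1)^(2/7)/(cos(c) + 1)^(2/7)


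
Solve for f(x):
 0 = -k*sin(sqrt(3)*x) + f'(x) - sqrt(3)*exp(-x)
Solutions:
 f(x) = C1 - sqrt(3)*k*cos(sqrt(3)*x)/3 - sqrt(3)*exp(-x)


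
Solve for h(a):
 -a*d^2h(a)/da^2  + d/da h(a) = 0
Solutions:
 h(a) = C1 + C2*a^2


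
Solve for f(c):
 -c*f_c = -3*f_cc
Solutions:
 f(c) = C1 + C2*erfi(sqrt(6)*c/6)


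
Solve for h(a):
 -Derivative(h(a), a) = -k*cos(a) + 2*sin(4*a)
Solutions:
 h(a) = C1 + k*sin(a) + cos(4*a)/2


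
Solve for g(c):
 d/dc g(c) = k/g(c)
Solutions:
 g(c) = -sqrt(C1 + 2*c*k)
 g(c) = sqrt(C1 + 2*c*k)


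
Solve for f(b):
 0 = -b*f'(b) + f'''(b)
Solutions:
 f(b) = C1 + Integral(C2*airyai(b) + C3*airybi(b), b)


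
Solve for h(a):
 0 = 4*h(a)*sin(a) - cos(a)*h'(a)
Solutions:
 h(a) = C1/cos(a)^4


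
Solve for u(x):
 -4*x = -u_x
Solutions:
 u(x) = C1 + 2*x^2


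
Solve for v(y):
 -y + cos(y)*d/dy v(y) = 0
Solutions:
 v(y) = C1 + Integral(y/cos(y), y)


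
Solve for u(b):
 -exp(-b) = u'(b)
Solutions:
 u(b) = C1 + exp(-b)


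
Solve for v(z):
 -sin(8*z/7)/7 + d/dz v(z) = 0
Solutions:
 v(z) = C1 - cos(8*z/7)/8


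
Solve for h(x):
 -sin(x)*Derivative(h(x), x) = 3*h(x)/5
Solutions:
 h(x) = C1*(cos(x) + 1)^(3/10)/(cos(x) - 1)^(3/10)


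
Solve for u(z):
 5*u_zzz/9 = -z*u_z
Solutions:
 u(z) = C1 + Integral(C2*airyai(-15^(2/3)*z/5) + C3*airybi(-15^(2/3)*z/5), z)


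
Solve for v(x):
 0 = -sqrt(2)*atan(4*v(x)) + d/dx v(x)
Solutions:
 Integral(1/atan(4*_y), (_y, v(x))) = C1 + sqrt(2)*x


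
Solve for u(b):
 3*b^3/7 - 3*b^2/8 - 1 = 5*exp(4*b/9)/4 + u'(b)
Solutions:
 u(b) = C1 + 3*b^4/28 - b^3/8 - b - 45*exp(4*b/9)/16


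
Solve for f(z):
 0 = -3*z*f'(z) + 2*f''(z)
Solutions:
 f(z) = C1 + C2*erfi(sqrt(3)*z/2)


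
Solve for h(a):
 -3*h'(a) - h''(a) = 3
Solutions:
 h(a) = C1 + C2*exp(-3*a) - a


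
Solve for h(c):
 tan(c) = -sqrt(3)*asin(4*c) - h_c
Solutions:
 h(c) = C1 - sqrt(3)*(c*asin(4*c) + sqrt(1 - 16*c^2)/4) + log(cos(c))


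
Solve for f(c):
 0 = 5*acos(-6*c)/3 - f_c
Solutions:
 f(c) = C1 + 5*c*acos(-6*c)/3 + 5*sqrt(1 - 36*c^2)/18


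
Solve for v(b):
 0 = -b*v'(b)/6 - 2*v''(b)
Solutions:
 v(b) = C1 + C2*erf(sqrt(6)*b/12)


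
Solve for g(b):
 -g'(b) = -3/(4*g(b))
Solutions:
 g(b) = -sqrt(C1 + 6*b)/2
 g(b) = sqrt(C1 + 6*b)/2


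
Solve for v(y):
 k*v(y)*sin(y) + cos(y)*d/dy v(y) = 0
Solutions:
 v(y) = C1*exp(k*log(cos(y)))


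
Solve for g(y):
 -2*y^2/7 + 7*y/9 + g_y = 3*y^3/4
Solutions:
 g(y) = C1 + 3*y^4/16 + 2*y^3/21 - 7*y^2/18


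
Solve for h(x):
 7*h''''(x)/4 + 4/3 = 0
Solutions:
 h(x) = C1 + C2*x + C3*x^2 + C4*x^3 - 2*x^4/63


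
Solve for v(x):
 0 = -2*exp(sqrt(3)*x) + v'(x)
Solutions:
 v(x) = C1 + 2*sqrt(3)*exp(sqrt(3)*x)/3


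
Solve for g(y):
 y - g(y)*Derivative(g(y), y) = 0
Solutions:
 g(y) = -sqrt(C1 + y^2)
 g(y) = sqrt(C1 + y^2)


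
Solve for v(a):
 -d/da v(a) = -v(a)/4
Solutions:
 v(a) = C1*exp(a/4)


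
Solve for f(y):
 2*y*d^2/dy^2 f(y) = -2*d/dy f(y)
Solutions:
 f(y) = C1 + C2*log(y)


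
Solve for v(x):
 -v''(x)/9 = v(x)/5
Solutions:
 v(x) = C1*sin(3*sqrt(5)*x/5) + C2*cos(3*sqrt(5)*x/5)


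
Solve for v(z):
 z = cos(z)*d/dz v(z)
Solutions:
 v(z) = C1 + Integral(z/cos(z), z)


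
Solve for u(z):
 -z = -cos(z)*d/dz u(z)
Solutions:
 u(z) = C1 + Integral(z/cos(z), z)


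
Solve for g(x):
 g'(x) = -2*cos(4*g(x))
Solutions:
 g(x) = -asin((C1 + exp(16*x))/(C1 - exp(16*x)))/4 + pi/4
 g(x) = asin((C1 + exp(16*x))/(C1 - exp(16*x)))/4


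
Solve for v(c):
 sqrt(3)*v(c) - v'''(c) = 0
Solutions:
 v(c) = C3*exp(3^(1/6)*c) + (C1*sin(3^(2/3)*c/2) + C2*cos(3^(2/3)*c/2))*exp(-3^(1/6)*c/2)


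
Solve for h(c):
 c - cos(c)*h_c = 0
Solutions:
 h(c) = C1 + Integral(c/cos(c), c)


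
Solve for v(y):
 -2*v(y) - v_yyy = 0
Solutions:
 v(y) = C3*exp(-2^(1/3)*y) + (C1*sin(2^(1/3)*sqrt(3)*y/2) + C2*cos(2^(1/3)*sqrt(3)*y/2))*exp(2^(1/3)*y/2)


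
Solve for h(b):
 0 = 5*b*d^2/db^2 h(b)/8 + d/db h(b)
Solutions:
 h(b) = C1 + C2/b^(3/5)


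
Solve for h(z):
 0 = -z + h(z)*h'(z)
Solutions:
 h(z) = -sqrt(C1 + z^2)
 h(z) = sqrt(C1 + z^2)


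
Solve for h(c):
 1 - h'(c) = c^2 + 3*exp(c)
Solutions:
 h(c) = C1 - c^3/3 + c - 3*exp(c)


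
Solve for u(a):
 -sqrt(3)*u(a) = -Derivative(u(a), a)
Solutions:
 u(a) = C1*exp(sqrt(3)*a)


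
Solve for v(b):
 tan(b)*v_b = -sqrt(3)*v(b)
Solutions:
 v(b) = C1/sin(b)^(sqrt(3))


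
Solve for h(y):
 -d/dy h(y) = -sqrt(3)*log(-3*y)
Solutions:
 h(y) = C1 + sqrt(3)*y*log(-y) + sqrt(3)*y*(-1 + log(3))


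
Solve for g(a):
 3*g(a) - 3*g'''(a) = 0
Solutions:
 g(a) = C3*exp(a) + (C1*sin(sqrt(3)*a/2) + C2*cos(sqrt(3)*a/2))*exp(-a/2)


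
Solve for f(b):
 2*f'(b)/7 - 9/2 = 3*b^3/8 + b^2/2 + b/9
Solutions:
 f(b) = C1 + 21*b^4/64 + 7*b^3/12 + 7*b^2/36 + 63*b/4


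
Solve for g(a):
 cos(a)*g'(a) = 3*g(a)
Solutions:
 g(a) = C1*(sin(a) + 1)^(3/2)/(sin(a) - 1)^(3/2)


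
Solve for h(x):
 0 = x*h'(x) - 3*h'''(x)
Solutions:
 h(x) = C1 + Integral(C2*airyai(3^(2/3)*x/3) + C3*airybi(3^(2/3)*x/3), x)


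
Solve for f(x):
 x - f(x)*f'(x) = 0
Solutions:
 f(x) = -sqrt(C1 + x^2)
 f(x) = sqrt(C1 + x^2)


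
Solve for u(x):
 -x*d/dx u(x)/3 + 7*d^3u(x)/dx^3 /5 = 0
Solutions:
 u(x) = C1 + Integral(C2*airyai(21^(2/3)*5^(1/3)*x/21) + C3*airybi(21^(2/3)*5^(1/3)*x/21), x)


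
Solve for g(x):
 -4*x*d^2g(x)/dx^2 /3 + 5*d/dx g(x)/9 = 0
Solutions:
 g(x) = C1 + C2*x^(17/12)


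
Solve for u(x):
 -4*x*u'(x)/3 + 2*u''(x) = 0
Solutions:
 u(x) = C1 + C2*erfi(sqrt(3)*x/3)


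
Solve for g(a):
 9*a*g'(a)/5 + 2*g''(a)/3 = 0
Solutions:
 g(a) = C1 + C2*erf(3*sqrt(15)*a/10)


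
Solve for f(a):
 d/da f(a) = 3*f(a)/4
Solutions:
 f(a) = C1*exp(3*a/4)


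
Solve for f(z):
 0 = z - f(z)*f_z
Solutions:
 f(z) = -sqrt(C1 + z^2)
 f(z) = sqrt(C1 + z^2)


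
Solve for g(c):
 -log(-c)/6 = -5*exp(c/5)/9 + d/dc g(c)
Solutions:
 g(c) = C1 - c*log(-c)/6 + c/6 + 25*exp(c/5)/9


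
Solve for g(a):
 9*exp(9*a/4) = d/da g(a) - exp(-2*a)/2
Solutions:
 g(a) = C1 + 4*exp(9*a/4) - exp(-2*a)/4


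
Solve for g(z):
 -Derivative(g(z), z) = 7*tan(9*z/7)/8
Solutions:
 g(z) = C1 + 49*log(cos(9*z/7))/72


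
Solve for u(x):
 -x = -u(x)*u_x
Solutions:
 u(x) = -sqrt(C1 + x^2)
 u(x) = sqrt(C1 + x^2)


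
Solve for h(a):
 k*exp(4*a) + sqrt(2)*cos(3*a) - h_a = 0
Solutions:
 h(a) = C1 + k*exp(4*a)/4 + sqrt(2)*sin(3*a)/3


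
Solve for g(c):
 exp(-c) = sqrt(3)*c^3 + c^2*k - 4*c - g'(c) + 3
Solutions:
 g(c) = C1 + sqrt(3)*c^4/4 + c^3*k/3 - 2*c^2 + 3*c + exp(-c)


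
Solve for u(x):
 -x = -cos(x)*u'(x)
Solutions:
 u(x) = C1 + Integral(x/cos(x), x)


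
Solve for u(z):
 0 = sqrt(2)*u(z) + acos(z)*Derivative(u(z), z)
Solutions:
 u(z) = C1*exp(-sqrt(2)*Integral(1/acos(z), z))


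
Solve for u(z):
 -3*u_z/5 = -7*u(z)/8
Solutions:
 u(z) = C1*exp(35*z/24)


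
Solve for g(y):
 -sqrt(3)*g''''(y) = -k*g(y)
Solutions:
 g(y) = C1*exp(-3^(7/8)*k^(1/4)*y/3) + C2*exp(3^(7/8)*k^(1/4)*y/3) + C3*exp(-3^(7/8)*I*k^(1/4)*y/3) + C4*exp(3^(7/8)*I*k^(1/4)*y/3)


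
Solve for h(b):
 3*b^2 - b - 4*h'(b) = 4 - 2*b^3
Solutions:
 h(b) = C1 + b^4/8 + b^3/4 - b^2/8 - b


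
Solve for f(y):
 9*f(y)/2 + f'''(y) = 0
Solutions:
 f(y) = C3*exp(-6^(2/3)*y/2) + (C1*sin(3*2^(2/3)*3^(1/6)*y/4) + C2*cos(3*2^(2/3)*3^(1/6)*y/4))*exp(6^(2/3)*y/4)


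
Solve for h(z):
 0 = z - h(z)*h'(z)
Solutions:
 h(z) = -sqrt(C1 + z^2)
 h(z) = sqrt(C1 + z^2)


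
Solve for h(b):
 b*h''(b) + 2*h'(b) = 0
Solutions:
 h(b) = C1 + C2/b


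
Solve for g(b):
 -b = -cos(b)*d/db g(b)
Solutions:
 g(b) = C1 + Integral(b/cos(b), b)


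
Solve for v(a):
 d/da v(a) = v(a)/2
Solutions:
 v(a) = C1*exp(a/2)


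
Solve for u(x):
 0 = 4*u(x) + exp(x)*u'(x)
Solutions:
 u(x) = C1*exp(4*exp(-x))


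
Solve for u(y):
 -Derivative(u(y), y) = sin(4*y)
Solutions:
 u(y) = C1 + cos(4*y)/4


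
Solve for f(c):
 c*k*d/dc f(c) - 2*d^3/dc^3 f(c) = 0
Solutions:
 f(c) = C1 + Integral(C2*airyai(2^(2/3)*c*k^(1/3)/2) + C3*airybi(2^(2/3)*c*k^(1/3)/2), c)


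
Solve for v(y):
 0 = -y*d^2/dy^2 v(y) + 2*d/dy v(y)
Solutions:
 v(y) = C1 + C2*y^3


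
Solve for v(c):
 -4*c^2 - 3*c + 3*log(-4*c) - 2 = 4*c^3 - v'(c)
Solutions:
 v(c) = C1 + c^4 + 4*c^3/3 + 3*c^2/2 - 3*c*log(-c) + c*(5 - 6*log(2))


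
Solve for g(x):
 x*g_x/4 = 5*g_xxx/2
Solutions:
 g(x) = C1 + Integral(C2*airyai(10^(2/3)*x/10) + C3*airybi(10^(2/3)*x/10), x)


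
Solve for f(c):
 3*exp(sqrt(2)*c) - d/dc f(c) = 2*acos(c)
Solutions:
 f(c) = C1 - 2*c*acos(c) + 2*sqrt(1 - c^2) + 3*sqrt(2)*exp(sqrt(2)*c)/2


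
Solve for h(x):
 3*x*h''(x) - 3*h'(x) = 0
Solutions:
 h(x) = C1 + C2*x^2


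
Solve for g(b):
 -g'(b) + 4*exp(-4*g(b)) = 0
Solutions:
 g(b) = log(-I*(C1 + 16*b)^(1/4))
 g(b) = log(I*(C1 + 16*b)^(1/4))
 g(b) = log(-(C1 + 16*b)^(1/4))
 g(b) = log(C1 + 16*b)/4


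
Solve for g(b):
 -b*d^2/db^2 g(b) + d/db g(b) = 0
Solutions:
 g(b) = C1 + C2*b^2


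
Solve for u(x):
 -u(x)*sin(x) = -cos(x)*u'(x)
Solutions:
 u(x) = C1/cos(x)


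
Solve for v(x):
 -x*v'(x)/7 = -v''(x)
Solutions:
 v(x) = C1 + C2*erfi(sqrt(14)*x/14)


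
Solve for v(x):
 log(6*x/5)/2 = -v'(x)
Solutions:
 v(x) = C1 - x*log(x)/2 - x*log(6)/2 + x/2 + x*log(5)/2


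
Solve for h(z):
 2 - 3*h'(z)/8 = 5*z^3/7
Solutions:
 h(z) = C1 - 10*z^4/21 + 16*z/3


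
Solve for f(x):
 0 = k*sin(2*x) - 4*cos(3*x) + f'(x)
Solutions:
 f(x) = C1 + k*cos(2*x)/2 + 4*sin(3*x)/3


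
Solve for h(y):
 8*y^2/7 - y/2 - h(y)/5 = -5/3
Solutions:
 h(y) = 40*y^2/7 - 5*y/2 + 25/3


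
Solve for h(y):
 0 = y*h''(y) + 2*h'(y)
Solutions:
 h(y) = C1 + C2/y


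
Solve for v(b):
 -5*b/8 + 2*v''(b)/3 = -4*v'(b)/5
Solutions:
 v(b) = C1 + C2*exp(-6*b/5) + 25*b^2/64 - 125*b/192


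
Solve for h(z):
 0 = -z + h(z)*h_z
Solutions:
 h(z) = -sqrt(C1 + z^2)
 h(z) = sqrt(C1 + z^2)


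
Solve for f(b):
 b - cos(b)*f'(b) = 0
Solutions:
 f(b) = C1 + Integral(b/cos(b), b)


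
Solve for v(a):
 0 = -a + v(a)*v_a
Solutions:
 v(a) = -sqrt(C1 + a^2)
 v(a) = sqrt(C1 + a^2)


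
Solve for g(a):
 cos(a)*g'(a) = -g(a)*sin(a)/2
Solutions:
 g(a) = C1*sqrt(cos(a))


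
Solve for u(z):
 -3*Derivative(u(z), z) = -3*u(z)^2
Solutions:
 u(z) = -1/(C1 + z)


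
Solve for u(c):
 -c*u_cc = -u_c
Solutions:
 u(c) = C1 + C2*c^2


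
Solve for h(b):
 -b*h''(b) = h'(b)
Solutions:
 h(b) = C1 + C2*log(b)


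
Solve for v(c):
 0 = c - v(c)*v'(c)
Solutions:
 v(c) = -sqrt(C1 + c^2)
 v(c) = sqrt(C1 + c^2)


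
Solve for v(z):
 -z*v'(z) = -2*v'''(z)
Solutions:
 v(z) = C1 + Integral(C2*airyai(2^(2/3)*z/2) + C3*airybi(2^(2/3)*z/2), z)


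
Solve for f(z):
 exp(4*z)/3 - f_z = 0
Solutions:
 f(z) = C1 + exp(4*z)/12


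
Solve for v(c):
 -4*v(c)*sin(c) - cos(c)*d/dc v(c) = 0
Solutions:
 v(c) = C1*cos(c)^4


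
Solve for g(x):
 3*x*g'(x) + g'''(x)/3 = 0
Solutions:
 g(x) = C1 + Integral(C2*airyai(-3^(2/3)*x) + C3*airybi(-3^(2/3)*x), x)


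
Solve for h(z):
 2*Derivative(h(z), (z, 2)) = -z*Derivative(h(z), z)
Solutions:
 h(z) = C1 + C2*erf(z/2)


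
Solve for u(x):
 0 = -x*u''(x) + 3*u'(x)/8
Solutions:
 u(x) = C1 + C2*x^(11/8)


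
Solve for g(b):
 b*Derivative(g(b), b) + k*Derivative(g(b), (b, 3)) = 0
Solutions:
 g(b) = C1 + Integral(C2*airyai(b*(-1/k)^(1/3)) + C3*airybi(b*(-1/k)^(1/3)), b)


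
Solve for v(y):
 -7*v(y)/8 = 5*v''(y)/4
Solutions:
 v(y) = C1*sin(sqrt(70)*y/10) + C2*cos(sqrt(70)*y/10)


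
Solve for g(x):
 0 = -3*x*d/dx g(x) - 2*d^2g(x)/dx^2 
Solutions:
 g(x) = C1 + C2*erf(sqrt(3)*x/2)


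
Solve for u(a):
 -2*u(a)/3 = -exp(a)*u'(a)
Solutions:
 u(a) = C1*exp(-2*exp(-a)/3)


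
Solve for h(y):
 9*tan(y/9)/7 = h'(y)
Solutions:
 h(y) = C1 - 81*log(cos(y/9))/7


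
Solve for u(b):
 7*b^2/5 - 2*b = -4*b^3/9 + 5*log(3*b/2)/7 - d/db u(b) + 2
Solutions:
 u(b) = C1 - b^4/9 - 7*b^3/15 + b^2 + 5*b*log(b)/7 - 5*b*log(2)/7 + 5*b*log(3)/7 + 9*b/7


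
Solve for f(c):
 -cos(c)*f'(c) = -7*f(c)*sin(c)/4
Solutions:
 f(c) = C1/cos(c)^(7/4)


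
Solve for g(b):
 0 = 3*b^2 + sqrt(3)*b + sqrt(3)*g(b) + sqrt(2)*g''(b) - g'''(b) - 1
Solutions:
 g(b) = C1*exp(b*(-2^(2/3)*(4*sqrt(2) + 27*sqrt(3) + sqrt(-32 + (4*sqrt(2) + 27*sqrt(3))^2))^(1/3) - 4*2^(1/3)/(4*sqrt(2) + 27*sqrt(3) + sqrt(-32 + (4*sqrt(2) + 27*sqrt(3))^2))^(1/3) + 4*sqrt(2))/12)*sin(2^(1/3)*sqrt(3)*b*(-2^(1/3)*(4*sqrt(2) + 27*sqrt(3) + sqrt(-32 + 729*(-sqrt(3) - 4*sqrt(2)/27)^2))^(1/3) + 4/(4*sqrt(2) + 27*sqrt(3) + sqrt(-32 + 729*(-sqrt(3) - 4*sqrt(2)/27)^2))^(1/3))/12) + C2*exp(b*(-2^(2/3)*(4*sqrt(2) + 27*sqrt(3) + sqrt(-32 + (4*sqrt(2) + 27*sqrt(3))^2))^(1/3) - 4*2^(1/3)/(4*sqrt(2) + 27*sqrt(3) + sqrt(-32 + (4*sqrt(2) + 27*sqrt(3))^2))^(1/3) + 4*sqrt(2))/12)*cos(2^(1/3)*sqrt(3)*b*(-2^(1/3)*(4*sqrt(2) + 27*sqrt(3) + sqrt(-32 + 729*(-sqrt(3) - 4*sqrt(2)/27)^2))^(1/3) + 4/(4*sqrt(2) + 27*sqrt(3) + sqrt(-32 + 729*(-sqrt(3) - 4*sqrt(2)/27)^2))^(1/3))/12) + C3*exp(b*(4*2^(1/3)/(4*sqrt(2) + 27*sqrt(3) + sqrt(-32 + (4*sqrt(2) + 27*sqrt(3))^2))^(1/3) + 2*sqrt(2) + 2^(2/3)*(4*sqrt(2) + 27*sqrt(3) + sqrt(-32 + (4*sqrt(2) + 27*sqrt(3))^2))^(1/3))/6) - sqrt(3)*b^2 - b + sqrt(3)/3 + 2*sqrt(2)


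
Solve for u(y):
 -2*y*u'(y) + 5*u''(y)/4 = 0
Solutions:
 u(y) = C1 + C2*erfi(2*sqrt(5)*y/5)


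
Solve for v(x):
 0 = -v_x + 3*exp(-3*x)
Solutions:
 v(x) = C1 - exp(-3*x)


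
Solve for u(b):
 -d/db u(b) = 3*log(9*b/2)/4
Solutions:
 u(b) = C1 - 3*b*log(b)/4 - 3*b*log(3)/2 + 3*b*log(2)/4 + 3*b/4


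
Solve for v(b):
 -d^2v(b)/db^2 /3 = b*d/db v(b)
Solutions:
 v(b) = C1 + C2*erf(sqrt(6)*b/2)


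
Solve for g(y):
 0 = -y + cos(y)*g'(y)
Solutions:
 g(y) = C1 + Integral(y/cos(y), y)


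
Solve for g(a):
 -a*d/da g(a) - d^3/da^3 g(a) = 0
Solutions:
 g(a) = C1 + Integral(C2*airyai(-a) + C3*airybi(-a), a)


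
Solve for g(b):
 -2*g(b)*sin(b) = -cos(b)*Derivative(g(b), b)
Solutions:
 g(b) = C1/cos(b)^2


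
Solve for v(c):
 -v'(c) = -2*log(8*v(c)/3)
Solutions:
 -Integral(1/(log(_y) - log(3) + 3*log(2)), (_y, v(c)))/2 = C1 - c


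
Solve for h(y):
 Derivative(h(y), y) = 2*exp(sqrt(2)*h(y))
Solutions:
 h(y) = sqrt(2)*(2*log(-1/(C1 + 2*y)) - log(2))/4


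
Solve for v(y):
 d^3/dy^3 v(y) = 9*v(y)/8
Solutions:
 v(y) = C3*exp(3^(2/3)*y/2) + (C1*sin(3*3^(1/6)*y/4) + C2*cos(3*3^(1/6)*y/4))*exp(-3^(2/3)*y/4)


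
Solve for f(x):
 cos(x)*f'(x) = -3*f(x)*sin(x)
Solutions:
 f(x) = C1*cos(x)^3


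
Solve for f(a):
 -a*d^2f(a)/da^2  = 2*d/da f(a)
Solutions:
 f(a) = C1 + C2/a


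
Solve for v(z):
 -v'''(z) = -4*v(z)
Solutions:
 v(z) = C3*exp(2^(2/3)*z) + (C1*sin(2^(2/3)*sqrt(3)*z/2) + C2*cos(2^(2/3)*sqrt(3)*z/2))*exp(-2^(2/3)*z/2)
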